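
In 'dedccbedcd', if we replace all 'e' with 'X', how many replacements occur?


re.sub('e', 'X', text) replaces every occurrence of 'e' with 'X'.
Text: 'dedccbedcd'
Scanning for 'e':
  pos 1: 'e' -> replacement #1
  pos 6: 'e' -> replacement #2
Total replacements: 2

2


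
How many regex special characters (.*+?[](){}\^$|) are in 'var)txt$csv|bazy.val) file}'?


Regex special characters are: . * + ? [ ] ( ) { } \ ^ $ |
Scanning 'var)txt$csv|bazy.val) file}':
  pos 3: ')' -> SPECIAL
  pos 7: '$' -> SPECIAL
  pos 11: '|' -> SPECIAL
  pos 16: '.' -> SPECIAL
  pos 20: ')' -> SPECIAL
  pos 26: '}' -> SPECIAL
Special chars found: [')', '$', '|', '.', ')', '}']
Total: 6

6


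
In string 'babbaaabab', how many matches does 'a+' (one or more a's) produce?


Pattern 'a+' matches one or more consecutive a's.
String: 'babbaaabab'
Scanning for runs of a:
  Match 1: 'a' (length 1)
  Match 2: 'aaa' (length 3)
  Match 3: 'a' (length 1)
Total matches: 3

3


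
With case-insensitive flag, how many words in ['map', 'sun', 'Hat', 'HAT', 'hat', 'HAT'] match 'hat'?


Case-insensitive matching: compare each word's lowercase form to 'hat'.
  'map' -> lower='map' -> no
  'sun' -> lower='sun' -> no
  'Hat' -> lower='hat' -> MATCH
  'HAT' -> lower='hat' -> MATCH
  'hat' -> lower='hat' -> MATCH
  'HAT' -> lower='hat' -> MATCH
Matches: ['Hat', 'HAT', 'hat', 'HAT']
Count: 4

4


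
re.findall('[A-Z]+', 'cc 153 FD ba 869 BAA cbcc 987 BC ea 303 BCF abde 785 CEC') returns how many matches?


Pattern '[A-Z]+' finds one or more uppercase letters.
Text: 'cc 153 FD ba 869 BAA cbcc 987 BC ea 303 BCF abde 785 CEC'
Scanning for matches:
  Match 1: 'FD'
  Match 2: 'BAA'
  Match 3: 'BC'
  Match 4: 'BCF'
  Match 5: 'CEC'
Total matches: 5

5


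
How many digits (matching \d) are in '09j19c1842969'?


\d matches any digit 0-9.
Scanning '09j19c1842969':
  pos 0: '0' -> DIGIT
  pos 1: '9' -> DIGIT
  pos 3: '1' -> DIGIT
  pos 4: '9' -> DIGIT
  pos 6: '1' -> DIGIT
  pos 7: '8' -> DIGIT
  pos 8: '4' -> DIGIT
  pos 9: '2' -> DIGIT
  pos 10: '9' -> DIGIT
  pos 11: '6' -> DIGIT
  pos 12: '9' -> DIGIT
Digits found: ['0', '9', '1', '9', '1', '8', '4', '2', '9', '6', '9']
Total: 11

11


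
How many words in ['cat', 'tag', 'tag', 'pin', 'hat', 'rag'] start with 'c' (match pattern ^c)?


Pattern ^c anchors to start of word. Check which words begin with 'c':
  'cat' -> MATCH (starts with 'c')
  'tag' -> no
  'tag' -> no
  'pin' -> no
  'hat' -> no
  'rag' -> no
Matching words: ['cat']
Count: 1

1


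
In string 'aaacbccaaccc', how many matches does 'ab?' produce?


Pattern 'ab?' matches 'a' optionally followed by 'b'.
String: 'aaacbccaaccc'
Scanning left to right for 'a' then checking next char:
  Match 1: 'a' (a not followed by b)
  Match 2: 'a' (a not followed by b)
  Match 3: 'a' (a not followed by b)
  Match 4: 'a' (a not followed by b)
  Match 5: 'a' (a not followed by b)
Total matches: 5

5


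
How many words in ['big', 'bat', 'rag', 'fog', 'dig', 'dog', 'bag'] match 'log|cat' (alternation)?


Alternation 'log|cat' matches either 'log' or 'cat'.
Checking each word:
  'big' -> no
  'bat' -> no
  'rag' -> no
  'fog' -> no
  'dig' -> no
  'dog' -> no
  'bag' -> no
Matches: []
Count: 0

0


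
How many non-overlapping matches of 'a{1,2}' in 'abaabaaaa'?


Pattern 'a{1,2}' matches between 1 and 2 consecutive a's (greedy).
String: 'abaabaaaa'
Finding runs of a's and applying greedy matching:
  Run at pos 0: 'a' (length 1)
  Run at pos 2: 'aa' (length 2)
  Run at pos 5: 'aaaa' (length 4)
Matches: ['a', 'aa', 'aa', 'aa']
Count: 4

4


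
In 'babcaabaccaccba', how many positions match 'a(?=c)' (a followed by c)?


Lookahead 'a(?=c)' matches 'a' only when followed by 'c'.
String: 'babcaabaccaccba'
Checking each position where char is 'a':
  pos 1: 'a' -> no (next='b')
  pos 4: 'a' -> no (next='a')
  pos 5: 'a' -> no (next='b')
  pos 7: 'a' -> MATCH (next='c')
  pos 10: 'a' -> MATCH (next='c')
Matching positions: [7, 10]
Count: 2

2


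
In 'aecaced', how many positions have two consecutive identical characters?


Looking for consecutive identical characters in 'aecaced':
  pos 0-1: 'a' vs 'e' -> different
  pos 1-2: 'e' vs 'c' -> different
  pos 2-3: 'c' vs 'a' -> different
  pos 3-4: 'a' vs 'c' -> different
  pos 4-5: 'c' vs 'e' -> different
  pos 5-6: 'e' vs 'd' -> different
Consecutive identical pairs: []
Count: 0

0


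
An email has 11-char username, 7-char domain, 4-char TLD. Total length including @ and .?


An email address has format: username@domain.tld
Username length: 11
'@' character: 1
Domain length: 7
'.' character: 1
TLD length: 4
Total = 11 + 1 + 7 + 1 + 4 = 24

24


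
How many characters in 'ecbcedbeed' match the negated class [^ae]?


Negated class [^ae] matches any char NOT in {a, e}
Scanning 'ecbcedbeed':
  pos 0: 'e' -> no (excluded)
  pos 1: 'c' -> MATCH
  pos 2: 'b' -> MATCH
  pos 3: 'c' -> MATCH
  pos 4: 'e' -> no (excluded)
  pos 5: 'd' -> MATCH
  pos 6: 'b' -> MATCH
  pos 7: 'e' -> no (excluded)
  pos 8: 'e' -> no (excluded)
  pos 9: 'd' -> MATCH
Total matches: 6

6


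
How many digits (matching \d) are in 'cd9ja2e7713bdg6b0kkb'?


\d matches any digit 0-9.
Scanning 'cd9ja2e7713bdg6b0kkb':
  pos 2: '9' -> DIGIT
  pos 5: '2' -> DIGIT
  pos 7: '7' -> DIGIT
  pos 8: '7' -> DIGIT
  pos 9: '1' -> DIGIT
  pos 10: '3' -> DIGIT
  pos 14: '6' -> DIGIT
  pos 16: '0' -> DIGIT
Digits found: ['9', '2', '7', '7', '1', '3', '6', '0']
Total: 8

8


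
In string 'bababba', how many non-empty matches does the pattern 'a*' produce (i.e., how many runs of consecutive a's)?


Pattern 'a*' matches zero or more a's. We want non-empty runs of consecutive a's.
String: 'bababba'
Walking through the string to find runs of a's:
  Run 1: positions 1-1 -> 'a'
  Run 2: positions 3-3 -> 'a'
  Run 3: positions 6-6 -> 'a'
Non-empty runs found: ['a', 'a', 'a']
Count: 3

3


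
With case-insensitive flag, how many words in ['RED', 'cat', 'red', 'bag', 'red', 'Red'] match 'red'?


Case-insensitive matching: compare each word's lowercase form to 'red'.
  'RED' -> lower='red' -> MATCH
  'cat' -> lower='cat' -> no
  'red' -> lower='red' -> MATCH
  'bag' -> lower='bag' -> no
  'red' -> lower='red' -> MATCH
  'Red' -> lower='red' -> MATCH
Matches: ['RED', 'red', 'red', 'Red']
Count: 4

4


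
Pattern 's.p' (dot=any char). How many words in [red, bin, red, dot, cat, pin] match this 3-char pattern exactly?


Pattern 's.p' means: starts with 's', any single char, ends with 'p'.
Checking each word (must be exactly 3 chars):
  'red' (len=3): no
  'bin' (len=3): no
  'red' (len=3): no
  'dot' (len=3): no
  'cat' (len=3): no
  'pin' (len=3): no
Matching words: []
Total: 0

0


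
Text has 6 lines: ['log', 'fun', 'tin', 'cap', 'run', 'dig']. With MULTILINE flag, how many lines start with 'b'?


With MULTILINE flag, ^ matches the start of each line.
Lines: ['log', 'fun', 'tin', 'cap', 'run', 'dig']
Checking which lines start with 'b':
  Line 1: 'log' -> no
  Line 2: 'fun' -> no
  Line 3: 'tin' -> no
  Line 4: 'cap' -> no
  Line 5: 'run' -> no
  Line 6: 'dig' -> no
Matching lines: []
Count: 0

0


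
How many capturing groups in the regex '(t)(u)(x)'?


To count capturing groups, count each '(' that starts a group.
Pattern: '(t)(u)(x)'
Walking through the pattern:
  Position 0: '(' -> group #1
  Position 3: '(' -> group #2
  Position 6: '(' -> group #3
Total capturing groups: 3

3


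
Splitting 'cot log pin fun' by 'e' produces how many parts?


Splitting by 'e' breaks the string at each occurrence of the separator.
Text: 'cot log pin fun'
Parts after split:
  Part 1: 'cot log pin fun'
Total parts: 1

1


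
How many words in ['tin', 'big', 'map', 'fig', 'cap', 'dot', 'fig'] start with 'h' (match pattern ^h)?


Pattern ^h anchors to start of word. Check which words begin with 'h':
  'tin' -> no
  'big' -> no
  'map' -> no
  'fig' -> no
  'cap' -> no
  'dot' -> no
  'fig' -> no
Matching words: []
Count: 0

0


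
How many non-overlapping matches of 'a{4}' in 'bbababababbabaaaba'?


Pattern 'a{4}' matches exactly 4 consecutive a's (greedy, non-overlapping).
String: 'bbababababbabaaaba'
Scanning for runs of a's:
  Run at pos 2: 'a' (length 1) -> 0 match(es)
  Run at pos 4: 'a' (length 1) -> 0 match(es)
  Run at pos 6: 'a' (length 1) -> 0 match(es)
  Run at pos 8: 'a' (length 1) -> 0 match(es)
  Run at pos 11: 'a' (length 1) -> 0 match(es)
  Run at pos 13: 'aaa' (length 3) -> 0 match(es)
  Run at pos 17: 'a' (length 1) -> 0 match(es)
Matches found: []
Total: 0

0


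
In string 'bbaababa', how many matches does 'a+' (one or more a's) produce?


Pattern 'a+' matches one or more consecutive a's.
String: 'bbaababa'
Scanning for runs of a:
  Match 1: 'aa' (length 2)
  Match 2: 'a' (length 1)
  Match 3: 'a' (length 1)
Total matches: 3

3


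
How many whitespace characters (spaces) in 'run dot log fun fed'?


\s matches whitespace characters (spaces, tabs, etc.).
Text: 'run dot log fun fed'
This text has 5 words separated by spaces.
Number of spaces = number of words - 1 = 5 - 1 = 4

4


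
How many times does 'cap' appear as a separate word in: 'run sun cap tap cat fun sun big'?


Scanning each word for exact match 'cap':
  Word 1: 'run' -> no
  Word 2: 'sun' -> no
  Word 3: 'cap' -> MATCH
  Word 4: 'tap' -> no
  Word 5: 'cat' -> no
  Word 6: 'fun' -> no
  Word 7: 'sun' -> no
  Word 8: 'big' -> no
Total matches: 1

1


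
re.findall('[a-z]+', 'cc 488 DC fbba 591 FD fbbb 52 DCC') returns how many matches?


Pattern '[a-z]+' finds one or more lowercase letters.
Text: 'cc 488 DC fbba 591 FD fbbb 52 DCC'
Scanning for matches:
  Match 1: 'cc'
  Match 2: 'fbba'
  Match 3: 'fbbb'
Total matches: 3

3


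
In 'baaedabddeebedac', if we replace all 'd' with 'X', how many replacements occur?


re.sub('d', 'X', text) replaces every occurrence of 'd' with 'X'.
Text: 'baaedabddeebedac'
Scanning for 'd':
  pos 4: 'd' -> replacement #1
  pos 7: 'd' -> replacement #2
  pos 8: 'd' -> replacement #3
  pos 13: 'd' -> replacement #4
Total replacements: 4

4


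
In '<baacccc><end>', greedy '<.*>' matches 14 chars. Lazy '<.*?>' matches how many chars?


Greedy '<.*>' tries to match as MUCH as possible.
Lazy '<.*?>' tries to match as LITTLE as possible.

String: '<baacccc><end>'
Greedy '<.*>' starts at first '<' and extends to the LAST '>': '<baacccc><end>' (14 chars)
Lazy '<.*?>' starts at first '<' and stops at the FIRST '>': '<baacccc>' (9 chars)

9


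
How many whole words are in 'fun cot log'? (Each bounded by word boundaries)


Word boundaries (\b) mark the start/end of each word.
Text: 'fun cot log'
Splitting by whitespace:
  Word 1: 'fun'
  Word 2: 'cot'
  Word 3: 'log'
Total whole words: 3

3


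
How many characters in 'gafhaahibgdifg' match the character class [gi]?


Character class [gi] matches any of: {g, i}
Scanning string 'gafhaahibgdifg' character by character:
  pos 0: 'g' -> MATCH
  pos 1: 'a' -> no
  pos 2: 'f' -> no
  pos 3: 'h' -> no
  pos 4: 'a' -> no
  pos 5: 'a' -> no
  pos 6: 'h' -> no
  pos 7: 'i' -> MATCH
  pos 8: 'b' -> no
  pos 9: 'g' -> MATCH
  pos 10: 'd' -> no
  pos 11: 'i' -> MATCH
  pos 12: 'f' -> no
  pos 13: 'g' -> MATCH
Total matches: 5

5


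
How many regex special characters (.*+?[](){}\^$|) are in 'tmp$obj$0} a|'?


Regex special characters are: . * + ? [ ] ( ) { } \ ^ $ |
Scanning 'tmp$obj$0} a|':
  pos 3: '$' -> SPECIAL
  pos 7: '$' -> SPECIAL
  pos 9: '}' -> SPECIAL
  pos 12: '|' -> SPECIAL
Special chars found: ['$', '$', '}', '|']
Total: 4

4


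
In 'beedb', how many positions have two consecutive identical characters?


Looking for consecutive identical characters in 'beedb':
  pos 0-1: 'b' vs 'e' -> different
  pos 1-2: 'e' vs 'e' -> MATCH ('ee')
  pos 2-3: 'e' vs 'd' -> different
  pos 3-4: 'd' vs 'b' -> different
Consecutive identical pairs: ['ee']
Count: 1

1


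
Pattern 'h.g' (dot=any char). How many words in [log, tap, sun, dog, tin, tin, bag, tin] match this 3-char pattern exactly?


Pattern 'h.g' means: starts with 'h', any single char, ends with 'g'.
Checking each word (must be exactly 3 chars):
  'log' (len=3): no
  'tap' (len=3): no
  'sun' (len=3): no
  'dog' (len=3): no
  'tin' (len=3): no
  'tin' (len=3): no
  'bag' (len=3): no
  'tin' (len=3): no
Matching words: []
Total: 0

0


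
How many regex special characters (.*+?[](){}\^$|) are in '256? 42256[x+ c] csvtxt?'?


Regex special characters are: . * + ? [ ] ( ) { } \ ^ $ |
Scanning '256? 42256[x+ c] csvtxt?':
  pos 3: '?' -> SPECIAL
  pos 10: '[' -> SPECIAL
  pos 12: '+' -> SPECIAL
  pos 15: ']' -> SPECIAL
  pos 23: '?' -> SPECIAL
Special chars found: ['?', '[', '+', ']', '?']
Total: 5

5


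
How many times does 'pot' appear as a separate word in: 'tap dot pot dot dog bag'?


Scanning each word for exact match 'pot':
  Word 1: 'tap' -> no
  Word 2: 'dot' -> no
  Word 3: 'pot' -> MATCH
  Word 4: 'dot' -> no
  Word 5: 'dog' -> no
  Word 6: 'bag' -> no
Total matches: 1

1


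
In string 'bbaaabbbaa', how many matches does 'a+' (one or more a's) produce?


Pattern 'a+' matches one or more consecutive a's.
String: 'bbaaabbbaa'
Scanning for runs of a:
  Match 1: 'aaa' (length 3)
  Match 2: 'aa' (length 2)
Total matches: 2

2


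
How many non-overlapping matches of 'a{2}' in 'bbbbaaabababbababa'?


Pattern 'a{2}' matches exactly 2 consecutive a's (greedy, non-overlapping).
String: 'bbbbaaabababbababa'
Scanning for runs of a's:
  Run at pos 4: 'aaa' (length 3) -> 1 match(es)
  Run at pos 8: 'a' (length 1) -> 0 match(es)
  Run at pos 10: 'a' (length 1) -> 0 match(es)
  Run at pos 13: 'a' (length 1) -> 0 match(es)
  Run at pos 15: 'a' (length 1) -> 0 match(es)
  Run at pos 17: 'a' (length 1) -> 0 match(es)
Matches found: ['aa']
Total: 1

1


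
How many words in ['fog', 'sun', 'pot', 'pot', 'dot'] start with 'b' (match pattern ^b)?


Pattern ^b anchors to start of word. Check which words begin with 'b':
  'fog' -> no
  'sun' -> no
  'pot' -> no
  'pot' -> no
  'dot' -> no
Matching words: []
Count: 0

0


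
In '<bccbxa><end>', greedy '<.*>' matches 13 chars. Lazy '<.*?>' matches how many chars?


Greedy '<.*>' tries to match as MUCH as possible.
Lazy '<.*?>' tries to match as LITTLE as possible.

String: '<bccbxa><end>'
Greedy '<.*>' starts at first '<' and extends to the LAST '>': '<bccbxa><end>' (13 chars)
Lazy '<.*?>' starts at first '<' and stops at the FIRST '>': '<bccbxa>' (8 chars)

8


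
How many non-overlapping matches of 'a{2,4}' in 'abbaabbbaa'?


Pattern 'a{2,4}' matches between 2 and 4 consecutive a's (greedy).
String: 'abbaabbbaa'
Finding runs of a's and applying greedy matching:
  Run at pos 0: 'a' (length 1)
  Run at pos 3: 'aa' (length 2)
  Run at pos 8: 'aa' (length 2)
Matches: ['aa', 'aa']
Count: 2

2


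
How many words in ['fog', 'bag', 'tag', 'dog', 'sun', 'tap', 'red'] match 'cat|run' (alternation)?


Alternation 'cat|run' matches either 'cat' or 'run'.
Checking each word:
  'fog' -> no
  'bag' -> no
  'tag' -> no
  'dog' -> no
  'sun' -> no
  'tap' -> no
  'red' -> no
Matches: []
Count: 0

0


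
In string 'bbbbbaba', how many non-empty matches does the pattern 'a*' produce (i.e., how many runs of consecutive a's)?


Pattern 'a*' matches zero or more a's. We want non-empty runs of consecutive a's.
String: 'bbbbbaba'
Walking through the string to find runs of a's:
  Run 1: positions 5-5 -> 'a'
  Run 2: positions 7-7 -> 'a'
Non-empty runs found: ['a', 'a']
Count: 2

2


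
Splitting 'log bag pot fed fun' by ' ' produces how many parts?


Splitting by ' ' breaks the string at each occurrence of the separator.
Text: 'log bag pot fed fun'
Parts after split:
  Part 1: 'log'
  Part 2: 'bag'
  Part 3: 'pot'
  Part 4: 'fed'
  Part 5: 'fun'
Total parts: 5

5


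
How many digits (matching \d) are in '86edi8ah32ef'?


\d matches any digit 0-9.
Scanning '86edi8ah32ef':
  pos 0: '8' -> DIGIT
  pos 1: '6' -> DIGIT
  pos 5: '8' -> DIGIT
  pos 8: '3' -> DIGIT
  pos 9: '2' -> DIGIT
Digits found: ['8', '6', '8', '3', '2']
Total: 5

5


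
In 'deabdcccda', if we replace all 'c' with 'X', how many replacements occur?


re.sub('c', 'X', text) replaces every occurrence of 'c' with 'X'.
Text: 'deabdcccda'
Scanning for 'c':
  pos 5: 'c' -> replacement #1
  pos 6: 'c' -> replacement #2
  pos 7: 'c' -> replacement #3
Total replacements: 3

3


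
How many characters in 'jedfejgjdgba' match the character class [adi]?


Character class [adi] matches any of: {a, d, i}
Scanning string 'jedfejgjdgba' character by character:
  pos 0: 'j' -> no
  pos 1: 'e' -> no
  pos 2: 'd' -> MATCH
  pos 3: 'f' -> no
  pos 4: 'e' -> no
  pos 5: 'j' -> no
  pos 6: 'g' -> no
  pos 7: 'j' -> no
  pos 8: 'd' -> MATCH
  pos 9: 'g' -> no
  pos 10: 'b' -> no
  pos 11: 'a' -> MATCH
Total matches: 3

3


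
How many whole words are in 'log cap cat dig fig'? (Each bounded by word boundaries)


Word boundaries (\b) mark the start/end of each word.
Text: 'log cap cat dig fig'
Splitting by whitespace:
  Word 1: 'log'
  Word 2: 'cap'
  Word 3: 'cat'
  Word 4: 'dig'
  Word 5: 'fig'
Total whole words: 5

5


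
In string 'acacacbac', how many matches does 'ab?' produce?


Pattern 'ab?' matches 'a' optionally followed by 'b'.
String: 'acacacbac'
Scanning left to right for 'a' then checking next char:
  Match 1: 'a' (a not followed by b)
  Match 2: 'a' (a not followed by b)
  Match 3: 'a' (a not followed by b)
  Match 4: 'a' (a not followed by b)
Total matches: 4

4


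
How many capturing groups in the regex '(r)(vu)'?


To count capturing groups, count each '(' that starts a group.
Pattern: '(r)(vu)'
Walking through the pattern:
  Position 0: '(' -> group #1
  Position 3: '(' -> group #2
Total capturing groups: 2

2


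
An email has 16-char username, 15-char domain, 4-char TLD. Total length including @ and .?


An email address has format: username@domain.tld
Username length: 16
'@' character: 1
Domain length: 15
'.' character: 1
TLD length: 4
Total = 16 + 1 + 15 + 1 + 4 = 37

37


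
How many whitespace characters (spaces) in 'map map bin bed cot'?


\s matches whitespace characters (spaces, tabs, etc.).
Text: 'map map bin bed cot'
This text has 5 words separated by spaces.
Number of spaces = number of words - 1 = 5 - 1 = 4

4


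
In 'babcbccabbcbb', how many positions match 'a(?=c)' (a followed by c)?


Lookahead 'a(?=c)' matches 'a' only when followed by 'c'.
String: 'babcbccabbcbb'
Checking each position where char is 'a':
  pos 1: 'a' -> no (next='b')
  pos 7: 'a' -> no (next='b')
Matching positions: []
Count: 0

0


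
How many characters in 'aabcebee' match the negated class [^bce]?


Negated class [^bce] matches any char NOT in {b, c, e}
Scanning 'aabcebee':
  pos 0: 'a' -> MATCH
  pos 1: 'a' -> MATCH
  pos 2: 'b' -> no (excluded)
  pos 3: 'c' -> no (excluded)
  pos 4: 'e' -> no (excluded)
  pos 5: 'b' -> no (excluded)
  pos 6: 'e' -> no (excluded)
  pos 7: 'e' -> no (excluded)
Total matches: 2

2


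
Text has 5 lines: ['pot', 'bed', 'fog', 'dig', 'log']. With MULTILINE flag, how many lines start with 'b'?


With MULTILINE flag, ^ matches the start of each line.
Lines: ['pot', 'bed', 'fog', 'dig', 'log']
Checking which lines start with 'b':
  Line 1: 'pot' -> no
  Line 2: 'bed' -> MATCH
  Line 3: 'fog' -> no
  Line 4: 'dig' -> no
  Line 5: 'log' -> no
Matching lines: ['bed']
Count: 1

1


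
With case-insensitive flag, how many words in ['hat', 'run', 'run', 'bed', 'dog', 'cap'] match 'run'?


Case-insensitive matching: compare each word's lowercase form to 'run'.
  'hat' -> lower='hat' -> no
  'run' -> lower='run' -> MATCH
  'run' -> lower='run' -> MATCH
  'bed' -> lower='bed' -> no
  'dog' -> lower='dog' -> no
  'cap' -> lower='cap' -> no
Matches: ['run', 'run']
Count: 2

2


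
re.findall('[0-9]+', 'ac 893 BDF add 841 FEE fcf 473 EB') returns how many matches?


Pattern '[0-9]+' finds one or more digits.
Text: 'ac 893 BDF add 841 FEE fcf 473 EB'
Scanning for matches:
  Match 1: '893'
  Match 2: '841'
  Match 3: '473'
Total matches: 3

3


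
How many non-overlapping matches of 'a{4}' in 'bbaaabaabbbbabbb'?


Pattern 'a{4}' matches exactly 4 consecutive a's (greedy, non-overlapping).
String: 'bbaaabaabbbbabbb'
Scanning for runs of a's:
  Run at pos 2: 'aaa' (length 3) -> 0 match(es)
  Run at pos 6: 'aa' (length 2) -> 0 match(es)
  Run at pos 12: 'a' (length 1) -> 0 match(es)
Matches found: []
Total: 0

0


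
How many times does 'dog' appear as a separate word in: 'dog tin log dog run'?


Scanning each word for exact match 'dog':
  Word 1: 'dog' -> MATCH
  Word 2: 'tin' -> no
  Word 3: 'log' -> no
  Word 4: 'dog' -> MATCH
  Word 5: 'run' -> no
Total matches: 2

2


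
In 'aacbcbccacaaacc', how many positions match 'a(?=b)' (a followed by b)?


Lookahead 'a(?=b)' matches 'a' only when followed by 'b'.
String: 'aacbcbccacaaacc'
Checking each position where char is 'a':
  pos 0: 'a' -> no (next='a')
  pos 1: 'a' -> no (next='c')
  pos 8: 'a' -> no (next='c')
  pos 10: 'a' -> no (next='a')
  pos 11: 'a' -> no (next='a')
  pos 12: 'a' -> no (next='c')
Matching positions: []
Count: 0

0


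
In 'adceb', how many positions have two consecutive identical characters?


Looking for consecutive identical characters in 'adceb':
  pos 0-1: 'a' vs 'd' -> different
  pos 1-2: 'd' vs 'c' -> different
  pos 2-3: 'c' vs 'e' -> different
  pos 3-4: 'e' vs 'b' -> different
Consecutive identical pairs: []
Count: 0

0


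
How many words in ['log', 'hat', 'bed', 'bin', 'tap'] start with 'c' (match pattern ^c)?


Pattern ^c anchors to start of word. Check which words begin with 'c':
  'log' -> no
  'hat' -> no
  'bed' -> no
  'bin' -> no
  'tap' -> no
Matching words: []
Count: 0

0


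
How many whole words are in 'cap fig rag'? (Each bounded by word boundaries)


Word boundaries (\b) mark the start/end of each word.
Text: 'cap fig rag'
Splitting by whitespace:
  Word 1: 'cap'
  Word 2: 'fig'
  Word 3: 'rag'
Total whole words: 3

3


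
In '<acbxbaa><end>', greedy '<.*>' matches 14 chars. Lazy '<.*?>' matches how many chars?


Greedy '<.*>' tries to match as MUCH as possible.
Lazy '<.*?>' tries to match as LITTLE as possible.

String: '<acbxbaa><end>'
Greedy '<.*>' starts at first '<' and extends to the LAST '>': '<acbxbaa><end>' (14 chars)
Lazy '<.*?>' starts at first '<' and stops at the FIRST '>': '<acbxbaa>' (9 chars)

9


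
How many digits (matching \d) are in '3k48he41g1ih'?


\d matches any digit 0-9.
Scanning '3k48he41g1ih':
  pos 0: '3' -> DIGIT
  pos 2: '4' -> DIGIT
  pos 3: '8' -> DIGIT
  pos 6: '4' -> DIGIT
  pos 7: '1' -> DIGIT
  pos 9: '1' -> DIGIT
Digits found: ['3', '4', '8', '4', '1', '1']
Total: 6

6


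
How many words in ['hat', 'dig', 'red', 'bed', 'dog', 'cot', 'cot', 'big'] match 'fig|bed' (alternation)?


Alternation 'fig|bed' matches either 'fig' or 'bed'.
Checking each word:
  'hat' -> no
  'dig' -> no
  'red' -> no
  'bed' -> MATCH
  'dog' -> no
  'cot' -> no
  'cot' -> no
  'big' -> no
Matches: ['bed']
Count: 1

1


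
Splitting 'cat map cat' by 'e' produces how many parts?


Splitting by 'e' breaks the string at each occurrence of the separator.
Text: 'cat map cat'
Parts after split:
  Part 1: 'cat map cat'
Total parts: 1

1


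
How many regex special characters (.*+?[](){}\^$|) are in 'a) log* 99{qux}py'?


Regex special characters are: . * + ? [ ] ( ) { } \ ^ $ |
Scanning 'a) log* 99{qux}py':
  pos 1: ')' -> SPECIAL
  pos 6: '*' -> SPECIAL
  pos 10: '{' -> SPECIAL
  pos 14: '}' -> SPECIAL
Special chars found: [')', '*', '{', '}']
Total: 4

4


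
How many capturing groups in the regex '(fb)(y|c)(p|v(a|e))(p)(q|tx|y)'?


To count capturing groups, count each '(' that starts a group.
Pattern: '(fb)(y|c)(p|v(a|e))(p)(q|tx|y)'
Walking through the pattern:
  Position 0: '(' -> group #1
  Position 4: '(' -> group #2
  Position 9: '(' -> group #3
  Position 13: '(' -> group #4
  Position 19: '(' -> group #5
  Position 22: '(' -> group #6
Total capturing groups: 6

6


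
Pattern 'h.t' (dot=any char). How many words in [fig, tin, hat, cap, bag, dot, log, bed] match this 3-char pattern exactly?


Pattern 'h.t' means: starts with 'h', any single char, ends with 't'.
Checking each word (must be exactly 3 chars):
  'fig' (len=3): no
  'tin' (len=3): no
  'hat' (len=3): MATCH
  'cap' (len=3): no
  'bag' (len=3): no
  'dot' (len=3): no
  'log' (len=3): no
  'bed' (len=3): no
Matching words: ['hat']
Total: 1

1


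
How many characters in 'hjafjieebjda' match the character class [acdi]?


Character class [acdi] matches any of: {a, c, d, i}
Scanning string 'hjafjieebjda' character by character:
  pos 0: 'h' -> no
  pos 1: 'j' -> no
  pos 2: 'a' -> MATCH
  pos 3: 'f' -> no
  pos 4: 'j' -> no
  pos 5: 'i' -> MATCH
  pos 6: 'e' -> no
  pos 7: 'e' -> no
  pos 8: 'b' -> no
  pos 9: 'j' -> no
  pos 10: 'd' -> MATCH
  pos 11: 'a' -> MATCH
Total matches: 4

4


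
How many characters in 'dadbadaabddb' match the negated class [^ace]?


Negated class [^ace] matches any char NOT in {a, c, e}
Scanning 'dadbadaabddb':
  pos 0: 'd' -> MATCH
  pos 1: 'a' -> no (excluded)
  pos 2: 'd' -> MATCH
  pos 3: 'b' -> MATCH
  pos 4: 'a' -> no (excluded)
  pos 5: 'd' -> MATCH
  pos 6: 'a' -> no (excluded)
  pos 7: 'a' -> no (excluded)
  pos 8: 'b' -> MATCH
  pos 9: 'd' -> MATCH
  pos 10: 'd' -> MATCH
  pos 11: 'b' -> MATCH
Total matches: 8

8


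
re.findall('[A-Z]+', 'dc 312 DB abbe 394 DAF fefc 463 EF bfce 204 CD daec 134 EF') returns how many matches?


Pattern '[A-Z]+' finds one or more uppercase letters.
Text: 'dc 312 DB abbe 394 DAF fefc 463 EF bfce 204 CD daec 134 EF'
Scanning for matches:
  Match 1: 'DB'
  Match 2: 'DAF'
  Match 3: 'EF'
  Match 4: 'CD'
  Match 5: 'EF'
Total matches: 5

5


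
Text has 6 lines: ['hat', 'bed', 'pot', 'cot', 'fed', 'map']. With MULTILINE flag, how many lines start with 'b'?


With MULTILINE flag, ^ matches the start of each line.
Lines: ['hat', 'bed', 'pot', 'cot', 'fed', 'map']
Checking which lines start with 'b':
  Line 1: 'hat' -> no
  Line 2: 'bed' -> MATCH
  Line 3: 'pot' -> no
  Line 4: 'cot' -> no
  Line 5: 'fed' -> no
  Line 6: 'map' -> no
Matching lines: ['bed']
Count: 1

1


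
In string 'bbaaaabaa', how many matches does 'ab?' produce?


Pattern 'ab?' matches 'a' optionally followed by 'b'.
String: 'bbaaaabaa'
Scanning left to right for 'a' then checking next char:
  Match 1: 'a' (a not followed by b)
  Match 2: 'a' (a not followed by b)
  Match 3: 'a' (a not followed by b)
  Match 4: 'ab' (a followed by b)
  Match 5: 'a' (a not followed by b)
  Match 6: 'a' (a not followed by b)
Total matches: 6

6


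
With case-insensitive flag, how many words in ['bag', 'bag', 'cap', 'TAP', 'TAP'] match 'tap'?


Case-insensitive matching: compare each word's lowercase form to 'tap'.
  'bag' -> lower='bag' -> no
  'bag' -> lower='bag' -> no
  'cap' -> lower='cap' -> no
  'TAP' -> lower='tap' -> MATCH
  'TAP' -> lower='tap' -> MATCH
Matches: ['TAP', 'TAP']
Count: 2

2


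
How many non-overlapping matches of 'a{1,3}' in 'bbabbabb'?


Pattern 'a{1,3}' matches between 1 and 3 consecutive a's (greedy).
String: 'bbabbabb'
Finding runs of a's and applying greedy matching:
  Run at pos 2: 'a' (length 1)
  Run at pos 5: 'a' (length 1)
Matches: ['a', 'a']
Count: 2

2


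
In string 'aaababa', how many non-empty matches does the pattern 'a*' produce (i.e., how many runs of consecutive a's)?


Pattern 'a*' matches zero or more a's. We want non-empty runs of consecutive a's.
String: 'aaababa'
Walking through the string to find runs of a's:
  Run 1: positions 0-2 -> 'aaa'
  Run 2: positions 4-4 -> 'a'
  Run 3: positions 6-6 -> 'a'
Non-empty runs found: ['aaa', 'a', 'a']
Count: 3

3


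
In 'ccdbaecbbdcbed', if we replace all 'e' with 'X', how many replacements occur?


re.sub('e', 'X', text) replaces every occurrence of 'e' with 'X'.
Text: 'ccdbaecbbdcbed'
Scanning for 'e':
  pos 5: 'e' -> replacement #1
  pos 12: 'e' -> replacement #2
Total replacements: 2

2


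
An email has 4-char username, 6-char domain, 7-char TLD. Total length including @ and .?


An email address has format: username@domain.tld
Username length: 4
'@' character: 1
Domain length: 6
'.' character: 1
TLD length: 7
Total = 4 + 1 + 6 + 1 + 7 = 19

19


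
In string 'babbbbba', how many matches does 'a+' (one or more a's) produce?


Pattern 'a+' matches one or more consecutive a's.
String: 'babbbbba'
Scanning for runs of a:
  Match 1: 'a' (length 1)
  Match 2: 'a' (length 1)
Total matches: 2

2


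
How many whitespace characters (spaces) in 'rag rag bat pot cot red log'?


\s matches whitespace characters (spaces, tabs, etc.).
Text: 'rag rag bat pot cot red log'
This text has 7 words separated by spaces.
Number of spaces = number of words - 1 = 7 - 1 = 6

6


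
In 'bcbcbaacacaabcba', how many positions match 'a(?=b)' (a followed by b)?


Lookahead 'a(?=b)' matches 'a' only when followed by 'b'.
String: 'bcbcbaacacaabcba'
Checking each position where char is 'a':
  pos 5: 'a' -> no (next='a')
  pos 6: 'a' -> no (next='c')
  pos 8: 'a' -> no (next='c')
  pos 10: 'a' -> no (next='a')
  pos 11: 'a' -> MATCH (next='b')
Matching positions: [11]
Count: 1

1


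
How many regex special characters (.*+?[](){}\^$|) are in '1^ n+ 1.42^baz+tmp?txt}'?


Regex special characters are: . * + ? [ ] ( ) { } \ ^ $ |
Scanning '1^ n+ 1.42^baz+tmp?txt}':
  pos 1: '^' -> SPECIAL
  pos 4: '+' -> SPECIAL
  pos 7: '.' -> SPECIAL
  pos 10: '^' -> SPECIAL
  pos 14: '+' -> SPECIAL
  pos 18: '?' -> SPECIAL
  pos 22: '}' -> SPECIAL
Special chars found: ['^', '+', '.', '^', '+', '?', '}']
Total: 7

7


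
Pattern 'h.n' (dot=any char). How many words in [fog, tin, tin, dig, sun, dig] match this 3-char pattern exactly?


Pattern 'h.n' means: starts with 'h', any single char, ends with 'n'.
Checking each word (must be exactly 3 chars):
  'fog' (len=3): no
  'tin' (len=3): no
  'tin' (len=3): no
  'dig' (len=3): no
  'sun' (len=3): no
  'dig' (len=3): no
Matching words: []
Total: 0

0


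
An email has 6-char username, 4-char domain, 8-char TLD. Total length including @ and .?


An email address has format: username@domain.tld
Username length: 6
'@' character: 1
Domain length: 4
'.' character: 1
TLD length: 8
Total = 6 + 1 + 4 + 1 + 8 = 20

20


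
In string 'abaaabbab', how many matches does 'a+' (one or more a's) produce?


Pattern 'a+' matches one or more consecutive a's.
String: 'abaaabbab'
Scanning for runs of a:
  Match 1: 'a' (length 1)
  Match 2: 'aaa' (length 3)
  Match 3: 'a' (length 1)
Total matches: 3

3


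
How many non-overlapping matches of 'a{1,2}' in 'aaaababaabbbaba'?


Pattern 'a{1,2}' matches between 1 and 2 consecutive a's (greedy).
String: 'aaaababaabbbaba'
Finding runs of a's and applying greedy matching:
  Run at pos 0: 'aaaa' (length 4)
  Run at pos 5: 'a' (length 1)
  Run at pos 7: 'aa' (length 2)
  Run at pos 12: 'a' (length 1)
  Run at pos 14: 'a' (length 1)
Matches: ['aa', 'aa', 'a', 'aa', 'a', 'a']
Count: 6

6


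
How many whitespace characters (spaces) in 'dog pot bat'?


\s matches whitespace characters (spaces, tabs, etc.).
Text: 'dog pot bat'
This text has 3 words separated by spaces.
Number of spaces = number of words - 1 = 3 - 1 = 2

2


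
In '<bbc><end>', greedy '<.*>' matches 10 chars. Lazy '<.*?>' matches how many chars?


Greedy '<.*>' tries to match as MUCH as possible.
Lazy '<.*?>' tries to match as LITTLE as possible.

String: '<bbc><end>'
Greedy '<.*>' starts at first '<' and extends to the LAST '>': '<bbc><end>' (10 chars)
Lazy '<.*?>' starts at first '<' and stops at the FIRST '>': '<bbc>' (5 chars)

5


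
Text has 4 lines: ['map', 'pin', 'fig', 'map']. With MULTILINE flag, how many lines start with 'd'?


With MULTILINE flag, ^ matches the start of each line.
Lines: ['map', 'pin', 'fig', 'map']
Checking which lines start with 'd':
  Line 1: 'map' -> no
  Line 2: 'pin' -> no
  Line 3: 'fig' -> no
  Line 4: 'map' -> no
Matching lines: []
Count: 0

0


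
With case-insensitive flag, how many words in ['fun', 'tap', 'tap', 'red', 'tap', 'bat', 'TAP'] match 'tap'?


Case-insensitive matching: compare each word's lowercase form to 'tap'.
  'fun' -> lower='fun' -> no
  'tap' -> lower='tap' -> MATCH
  'tap' -> lower='tap' -> MATCH
  'red' -> lower='red' -> no
  'tap' -> lower='tap' -> MATCH
  'bat' -> lower='bat' -> no
  'TAP' -> lower='tap' -> MATCH
Matches: ['tap', 'tap', 'tap', 'TAP']
Count: 4

4


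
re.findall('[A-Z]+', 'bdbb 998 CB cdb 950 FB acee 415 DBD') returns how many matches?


Pattern '[A-Z]+' finds one or more uppercase letters.
Text: 'bdbb 998 CB cdb 950 FB acee 415 DBD'
Scanning for matches:
  Match 1: 'CB'
  Match 2: 'FB'
  Match 3: 'DBD'
Total matches: 3

3


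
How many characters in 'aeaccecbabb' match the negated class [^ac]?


Negated class [^ac] matches any char NOT in {a, c}
Scanning 'aeaccecbabb':
  pos 0: 'a' -> no (excluded)
  pos 1: 'e' -> MATCH
  pos 2: 'a' -> no (excluded)
  pos 3: 'c' -> no (excluded)
  pos 4: 'c' -> no (excluded)
  pos 5: 'e' -> MATCH
  pos 6: 'c' -> no (excluded)
  pos 7: 'b' -> MATCH
  pos 8: 'a' -> no (excluded)
  pos 9: 'b' -> MATCH
  pos 10: 'b' -> MATCH
Total matches: 5

5


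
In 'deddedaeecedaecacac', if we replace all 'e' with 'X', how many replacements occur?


re.sub('e', 'X', text) replaces every occurrence of 'e' with 'X'.
Text: 'deddedaeecedaecacac'
Scanning for 'e':
  pos 1: 'e' -> replacement #1
  pos 4: 'e' -> replacement #2
  pos 7: 'e' -> replacement #3
  pos 8: 'e' -> replacement #4
  pos 10: 'e' -> replacement #5
  pos 13: 'e' -> replacement #6
Total replacements: 6

6


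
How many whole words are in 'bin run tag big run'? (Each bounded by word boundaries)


Word boundaries (\b) mark the start/end of each word.
Text: 'bin run tag big run'
Splitting by whitespace:
  Word 1: 'bin'
  Word 2: 'run'
  Word 3: 'tag'
  Word 4: 'big'
  Word 5: 'run'
Total whole words: 5

5


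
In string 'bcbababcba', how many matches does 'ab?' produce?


Pattern 'ab?' matches 'a' optionally followed by 'b'.
String: 'bcbababcba'
Scanning left to right for 'a' then checking next char:
  Match 1: 'ab' (a followed by b)
  Match 2: 'ab' (a followed by b)
  Match 3: 'a' (a not followed by b)
Total matches: 3

3


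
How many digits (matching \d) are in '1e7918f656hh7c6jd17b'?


\d matches any digit 0-9.
Scanning '1e7918f656hh7c6jd17b':
  pos 0: '1' -> DIGIT
  pos 2: '7' -> DIGIT
  pos 3: '9' -> DIGIT
  pos 4: '1' -> DIGIT
  pos 5: '8' -> DIGIT
  pos 7: '6' -> DIGIT
  pos 8: '5' -> DIGIT
  pos 9: '6' -> DIGIT
  pos 12: '7' -> DIGIT
  pos 14: '6' -> DIGIT
  pos 17: '1' -> DIGIT
  pos 18: '7' -> DIGIT
Digits found: ['1', '7', '9', '1', '8', '6', '5', '6', '7', '6', '1', '7']
Total: 12

12


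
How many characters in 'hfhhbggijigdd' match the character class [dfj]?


Character class [dfj] matches any of: {d, f, j}
Scanning string 'hfhhbggijigdd' character by character:
  pos 0: 'h' -> no
  pos 1: 'f' -> MATCH
  pos 2: 'h' -> no
  pos 3: 'h' -> no
  pos 4: 'b' -> no
  pos 5: 'g' -> no
  pos 6: 'g' -> no
  pos 7: 'i' -> no
  pos 8: 'j' -> MATCH
  pos 9: 'i' -> no
  pos 10: 'g' -> no
  pos 11: 'd' -> MATCH
  pos 12: 'd' -> MATCH
Total matches: 4

4


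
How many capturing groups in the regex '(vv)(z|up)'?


To count capturing groups, count each '(' that starts a group.
Pattern: '(vv)(z|up)'
Walking through the pattern:
  Position 0: '(' -> group #1
  Position 4: '(' -> group #2
Total capturing groups: 2

2


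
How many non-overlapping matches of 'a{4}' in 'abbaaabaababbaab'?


Pattern 'a{4}' matches exactly 4 consecutive a's (greedy, non-overlapping).
String: 'abbaaabaababbaab'
Scanning for runs of a's:
  Run at pos 0: 'a' (length 1) -> 0 match(es)
  Run at pos 3: 'aaa' (length 3) -> 0 match(es)
  Run at pos 7: 'aa' (length 2) -> 0 match(es)
  Run at pos 10: 'a' (length 1) -> 0 match(es)
  Run at pos 13: 'aa' (length 2) -> 0 match(es)
Matches found: []
Total: 0

0


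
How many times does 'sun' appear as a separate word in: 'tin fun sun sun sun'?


Scanning each word for exact match 'sun':
  Word 1: 'tin' -> no
  Word 2: 'fun' -> no
  Word 3: 'sun' -> MATCH
  Word 4: 'sun' -> MATCH
  Word 5: 'sun' -> MATCH
Total matches: 3

3


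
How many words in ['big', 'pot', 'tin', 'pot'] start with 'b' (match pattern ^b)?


Pattern ^b anchors to start of word. Check which words begin with 'b':
  'big' -> MATCH (starts with 'b')
  'pot' -> no
  'tin' -> no
  'pot' -> no
Matching words: ['big']
Count: 1

1


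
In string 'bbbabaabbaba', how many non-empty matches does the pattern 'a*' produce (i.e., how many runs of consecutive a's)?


Pattern 'a*' matches zero or more a's. We want non-empty runs of consecutive a's.
String: 'bbbabaabbaba'
Walking through the string to find runs of a's:
  Run 1: positions 3-3 -> 'a'
  Run 2: positions 5-6 -> 'aa'
  Run 3: positions 9-9 -> 'a'
  Run 4: positions 11-11 -> 'a'
Non-empty runs found: ['a', 'aa', 'a', 'a']
Count: 4

4


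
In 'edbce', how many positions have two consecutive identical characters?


Looking for consecutive identical characters in 'edbce':
  pos 0-1: 'e' vs 'd' -> different
  pos 1-2: 'd' vs 'b' -> different
  pos 2-3: 'b' vs 'c' -> different
  pos 3-4: 'c' vs 'e' -> different
Consecutive identical pairs: []
Count: 0

0


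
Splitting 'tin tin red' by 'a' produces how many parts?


Splitting by 'a' breaks the string at each occurrence of the separator.
Text: 'tin tin red'
Parts after split:
  Part 1: 'tin tin red'
Total parts: 1

1


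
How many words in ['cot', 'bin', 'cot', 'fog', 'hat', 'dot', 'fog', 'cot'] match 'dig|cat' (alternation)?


Alternation 'dig|cat' matches either 'dig' or 'cat'.
Checking each word:
  'cot' -> no
  'bin' -> no
  'cot' -> no
  'fog' -> no
  'hat' -> no
  'dot' -> no
  'fog' -> no
  'cot' -> no
Matches: []
Count: 0

0


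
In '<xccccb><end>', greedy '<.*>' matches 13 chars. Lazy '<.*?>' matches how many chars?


Greedy '<.*>' tries to match as MUCH as possible.
Lazy '<.*?>' tries to match as LITTLE as possible.

String: '<xccccb><end>'
Greedy '<.*>' starts at first '<' and extends to the LAST '>': '<xccccb><end>' (13 chars)
Lazy '<.*?>' starts at first '<' and stops at the FIRST '>': '<xccccb>' (8 chars)

8


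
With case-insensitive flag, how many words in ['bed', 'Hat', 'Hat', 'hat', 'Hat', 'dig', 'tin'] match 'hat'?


Case-insensitive matching: compare each word's lowercase form to 'hat'.
  'bed' -> lower='bed' -> no
  'Hat' -> lower='hat' -> MATCH
  'Hat' -> lower='hat' -> MATCH
  'hat' -> lower='hat' -> MATCH
  'Hat' -> lower='hat' -> MATCH
  'dig' -> lower='dig' -> no
  'tin' -> lower='tin' -> no
Matches: ['Hat', 'Hat', 'hat', 'Hat']
Count: 4

4


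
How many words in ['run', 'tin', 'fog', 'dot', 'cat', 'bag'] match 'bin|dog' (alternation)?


Alternation 'bin|dog' matches either 'bin' or 'dog'.
Checking each word:
  'run' -> no
  'tin' -> no
  'fog' -> no
  'dot' -> no
  'cat' -> no
  'bag' -> no
Matches: []
Count: 0

0


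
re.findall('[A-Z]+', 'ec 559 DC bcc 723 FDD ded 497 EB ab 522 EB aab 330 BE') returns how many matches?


Pattern '[A-Z]+' finds one or more uppercase letters.
Text: 'ec 559 DC bcc 723 FDD ded 497 EB ab 522 EB aab 330 BE'
Scanning for matches:
  Match 1: 'DC'
  Match 2: 'FDD'
  Match 3: 'EB'
  Match 4: 'EB'
  Match 5: 'BE'
Total matches: 5

5


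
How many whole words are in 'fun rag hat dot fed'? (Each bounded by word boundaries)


Word boundaries (\b) mark the start/end of each word.
Text: 'fun rag hat dot fed'
Splitting by whitespace:
  Word 1: 'fun'
  Word 2: 'rag'
  Word 3: 'hat'
  Word 4: 'dot'
  Word 5: 'fed'
Total whole words: 5

5


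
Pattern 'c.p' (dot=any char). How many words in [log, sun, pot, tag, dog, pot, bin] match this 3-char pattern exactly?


Pattern 'c.p' means: starts with 'c', any single char, ends with 'p'.
Checking each word (must be exactly 3 chars):
  'log' (len=3): no
  'sun' (len=3): no
  'pot' (len=3): no
  'tag' (len=3): no
  'dog' (len=3): no
  'pot' (len=3): no
  'bin' (len=3): no
Matching words: []
Total: 0

0
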